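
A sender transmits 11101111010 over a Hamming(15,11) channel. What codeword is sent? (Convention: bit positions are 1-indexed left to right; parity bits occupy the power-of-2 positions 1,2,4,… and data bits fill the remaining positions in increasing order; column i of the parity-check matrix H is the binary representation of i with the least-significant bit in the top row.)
Codeword c = d · G (mod 2), d = 11101111010:
  c[0] = d·G[:,0] = (11101111010)·(11011010101) mod 2 = 1+1+0+0+1+0+1+0+0+0+0 mod 2 = 0
  c[1] = d·G[:,1] = (11101111010)·(10110110011) mod 2 = 1+0+1+0+0+1+1+0+0+1+0 mod 2 = 1
  c[2] = d·G[:,2] = (11101111010)·(10000000000) mod 2 = 1+0+0+0+0+0+0+0+0+0+0 mod 2 = 1
  c[3] = d·G[:,3] = (11101111010)·(01110001111) mod 2 = 0+1+1+0+0+0+0+1+0+1+0 mod 2 = 0
  c[4] = d·G[:,4] = (11101111010)·(01000000000) mod 2 = 0+1+0+0+0+0+0+0+0+0+0 mod 2 = 1
  c[5] = d·G[:,5] = (11101111010)·(00100000000) mod 2 = 0+0+1+0+0+0+0+0+0+0+0 mod 2 = 1
  c[6] = d·G[:,6] = (11101111010)·(00010000000) mod 2 = 0+0+0+0+0+0+0+0+0+0+0 mod 2 = 0
  c[7] = d·G[:,7] = (11101111010)·(00001111111) mod 2 = 0+0+0+0+1+1+1+1+0+1+0 mod 2 = 1
  c[8] = d·G[:,8] = (11101111010)·(00001000000) mod 2 = 0+0+0+0+1+0+0+0+0+0+0 mod 2 = 1
  c[9] = d·G[:,9] = (11101111010)·(00000100000) mod 2 = 0+0+0+0+0+1+0+0+0+0+0 mod 2 = 1
  c[10] = d·G[:,10] = (11101111010)·(00000010000) mod 2 = 0+0+0+0+0+0+1+0+0+0+0 mod 2 = 1
  c[11] = d·G[:,11] = (11101111010)·(00000001000) mod 2 = 0+0+0+0+0+0+0+1+0+0+0 mod 2 = 1
  c[12] = d·G[:,12] = (11101111010)·(00000000100) mod 2 = 0+0+0+0+0+0+0+0+0+0+0 mod 2 = 0
  c[13] = d·G[:,13] = (11101111010)·(00000000010) mod 2 = 0+0+0+0+0+0+0+0+0+1+0 mod 2 = 1
  c[14] = d·G[:,14] = (11101111010)·(00000000001) mod 2 = 0+0+0+0+0+0+0+0+0+0+0 mod 2 = 0
Codeword = 011011011111010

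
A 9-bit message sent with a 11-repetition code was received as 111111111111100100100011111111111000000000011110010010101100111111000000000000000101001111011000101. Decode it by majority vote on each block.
Split into 11-bit blocks and majority-vote each:
  block 1 = 11111111111: 11 ones, 0 zeros → 1
  block 2 = 11001001000: 4 ones, 7 zeros → 0
  block 3 = 11111111111: 11 ones, 0 zeros → 1
  block 4 = 00000000001: 1 ones, 10 zeros → 0
  block 5 = 11100100101: 6 ones, 5 zeros → 1
  block 6 = 01100111111: 8 ones, 3 zeros → 1
  block 7 = 00000000000: 0 ones, 11 zeros → 0
  block 8 = 00001010011: 4 ones, 7 zeros → 0
  block 9 = 11011000101: 6 ones, 5 zeros → 1
Decoded = 101011001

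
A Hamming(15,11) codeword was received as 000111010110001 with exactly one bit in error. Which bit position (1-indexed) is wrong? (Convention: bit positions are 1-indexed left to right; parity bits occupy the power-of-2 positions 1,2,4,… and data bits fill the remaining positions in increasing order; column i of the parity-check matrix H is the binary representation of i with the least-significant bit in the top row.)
Syndrome s = H · r^T (mod 2), r = 000111010110001:
  s[0] = (101010101010101)·(000111010110001) mod 2 = 0+0+0+0+1+0+0+0+0+0+1+0+0+0+1 mod 2 = 1
  s[1] = (011001100110011)·(000111010110001) mod 2 = 0+0+0+0+0+1+0+0+0+1+1+0+0+0+1 mod 2 = 0
  s[2] = (000111100001111)·(000111010110001) mod 2 = 0+0+0+1+1+1+0+0+0+0+0+0+0+0+1 mod 2 = 0
  s[3] = (000000011111111)·(000111010110001) mod 2 = 0+0+0+0+0+0+0+1+0+1+1+0+0+0+1 mod 2 = 0
Syndrome = 1000
Column i of H is the binary representation of i, so the syndrome is the binary index of the flipped bit.
Read s = 1000 with s[0] as LSB: 1·2^0 + 0·2^1 + 0·2^2 + 0·2^3 = 1.
Error is at bit position 1.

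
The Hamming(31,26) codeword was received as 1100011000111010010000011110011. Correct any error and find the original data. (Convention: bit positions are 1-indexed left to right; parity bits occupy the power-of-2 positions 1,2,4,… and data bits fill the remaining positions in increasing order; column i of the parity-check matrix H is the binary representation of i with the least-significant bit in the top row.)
Syndrome s = H · r^T (mod 2), r = 1100011000111010010000011110011:
  s[0] = (1010101010101010101010101010101)·(1100011000111010010000011110011) mod 2 = 1+0+0+0+0+0+1+0+0+0+1+0+1+0+1+0+0+0+0+0+0+0+0+0+1+0+1+0+0+0+1 mod 2 = 0
  s[1] = (0110011001100110011001100110011)·(1100011000111010010000011110011) mod 2 = 0+1+0+0+0+1+1+0+0+0+1+0+0+0+1+0+0+1+0+0+0+0+0+0+0+1+1+0+0+1+1 mod 2 = 0
  s[2] = (0001111000011110000111100001111)·(1100011000111010010000011110011) mod 2 = 0+0+0+0+0+1+1+0+0+0+0+1+1+0+1+0+0+0+0+0+0+0+0+0+0+0+0+0+0+1+1 mod 2 = 1
  s[3] = (0000000111111110000000011111111)·(1100011000111010010000011110011) mod 2 = 0+0+0+0+0+0+0+0+0+0+1+1+1+0+1+0+0+0+0+0+0+0+0+1+1+1+1+0+0+1+1 mod 2 = 0
  s[4] = (0000000000000001111111111111111)·(1100011000111010010000011110011) mod 2 = 0+0+0+0+0+0+0+0+0+0+0+0+0+0+0+0+0+1+0+0+0+0+0+1+1+1+1+0+0+1+1 mod 2 = 1
Syndrome = 00101
Column 20 of H equals this syndrome → error at bit 20 (1-indexed).
Flip bit 20: 1100011000111010010000011110011 → 1100011000111010010100011110011
Extract data bits at positions {3,5,6,7,9,10,11,12,13,14,15,17,18,19,20,21,22,23,24,25,26,27,28,29,30,31}: 00110011101010100011110011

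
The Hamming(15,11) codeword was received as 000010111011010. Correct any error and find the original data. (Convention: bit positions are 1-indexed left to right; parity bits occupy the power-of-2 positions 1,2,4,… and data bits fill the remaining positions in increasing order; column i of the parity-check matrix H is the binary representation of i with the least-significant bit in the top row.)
Syndrome s = H · r^T (mod 2), r = 000010111011010:
  s[0] = (101010101010101)·(000010111011010) mod 2 = 0+0+0+0+1+0+1+0+1+0+1+0+0+0+0 mod 2 = 0
  s[1] = (011001100110011)·(000010111011010) mod 2 = 0+0+0+0+0+0+1+0+0+0+1+0+0+1+0 mod 2 = 1
  s[2] = (000111100001111)·(000010111011010) mod 2 = 0+0+0+0+1+0+1+0+0+0+0+1+0+1+0 mod 2 = 0
  s[3] = (000000011111111)·(000010111011010) mod 2 = 0+0+0+0+0+0+0+1+1+0+1+1+0+1+0 mod 2 = 1
Syndrome = 0101
Column 10 of H equals this syndrome → error at bit 10 (1-indexed).
Flip bit 10: 000010111011010 → 000010111111010
Extract data bits at positions {3,5,6,7,9,10,11,12,13,14,15}: 01011111010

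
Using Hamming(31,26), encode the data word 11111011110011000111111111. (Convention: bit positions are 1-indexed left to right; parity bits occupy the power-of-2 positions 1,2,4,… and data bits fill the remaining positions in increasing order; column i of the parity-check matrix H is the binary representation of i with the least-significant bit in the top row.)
Codeword c = d · G (mod 2), d = 11111011110011000111111111:
  c[0] = d·G[:,0] = (11111011110011000111111111)·(11011010101101010101010101) mod 2 = 1+1+0+1+1+0+1+0+1+0+0+0+0+1+0+0+0+1+0+1+0+1+0+1+0+1 mod 2 = 0
  c[1] = d·G[:,1] = (11111011110011000111111111)·(10110110011011001100110011) mod 2 = 1+0+1+1+0+0+1+0+0+1+0+0+1+1+0+0+0+1+0+0+1+1+0+0+1+1 mod 2 = 0
  c[2] = d·G[:,2] = (11111011110011000111111111)·(10000000000000000000000000) mod 2 = 1+0+0+0+0+0+0+0+0+0+0+0+0+0+0+0+0+0+0+0+0+0+0+0+0+0 mod 2 = 1
  c[3] = d·G[:,3] = (11111011110011000111111111)·(01110001111000111100001111) mod 2 = 0+1+1+1+0+0+0+1+1+1+0+0+0+0+0+0+0+1+0+0+0+0+1+1+1+1 mod 2 = 1
  c[4] = d·G[:,4] = (11111011110011000111111111)·(01000000000000000000000000) mod 2 = 0+1+0+0+0+0+0+0+0+0+0+0+0+0+0+0+0+0+0+0+0+0+0+0+0+0 mod 2 = 1
  c[5] = d·G[:,5] = (11111011110011000111111111)·(00100000000000000000000000) mod 2 = 0+0+1+0+0+0+0+0+0+0+0+0+0+0+0+0+0+0+0+0+0+0+0+0+0+0 mod 2 = 1
  c[6] = d·G[:,6] = (11111011110011000111111111)·(00010000000000000000000000) mod 2 = 0+0+0+1+0+0+0+0+0+0+0+0+0+0+0+0+0+0+0+0+0+0+0+0+0+0 mod 2 = 1
  c[7] = d·G[:,7] = (11111011110011000111111111)·(00001111111000000011111111) mod 2 = 0+0+0+0+1+0+1+1+1+1+0+0+0+0+0+0+0+0+1+1+1+1+1+1+1+1 mod 2 = 1
  c[8] = d·G[:,8] = (11111011110011000111111111)·(00001000000000000000000000) mod 2 = 0+0+0+0+1+0+0+0+0+0+0+0+0+0+0+0+0+0+0+0+0+0+0+0+0+0 mod 2 = 1
  c[9] = d·G[:,9] = (11111011110011000111111111)·(00000100000000000000000000) mod 2 = 0+0+0+0+0+0+0+0+0+0+0+0+0+0+0+0+0+0+0+0+0+0+0+0+0+0 mod 2 = 0
  c[10] = d·G[:,10] = (11111011110011000111111111)·(00000010000000000000000000) mod 2 = 0+0+0+0+0+0+1+0+0+0+0+0+0+0+0+0+0+0+0+0+0+0+0+0+0+0 mod 2 = 1
  c[11] = d·G[:,11] = (11111011110011000111111111)·(00000001000000000000000000) mod 2 = 0+0+0+0+0+0+0+1+0+0+0+0+0+0+0+0+0+0+0+0+0+0+0+0+0+0 mod 2 = 1
  c[12] = d·G[:,12] = (11111011110011000111111111)·(00000000100000000000000000) mod 2 = 0+0+0+0+0+0+0+0+1+0+0+0+0+0+0+0+0+0+0+0+0+0+0+0+0+0 mod 2 = 1
  c[13] = d·G[:,13] = (11111011110011000111111111)·(00000000010000000000000000) mod 2 = 0+0+0+0+0+0+0+0+0+1+0+0+0+0+0+0+0+0+0+0+0+0+0+0+0+0 mod 2 = 1
  c[14] = d·G[:,14] = (11111011110011000111111111)·(00000000001000000000000000) mod 2 = 0+0+0+0+0+0+0+0+0+0+0+0+0+0+0+0+0+0+0+0+0+0+0+0+0+0 mod 2 = 0
  c[15] = d·G[:,15] = (11111011110011000111111111)·(00000000000111111111111111) mod 2 = 0+0+0+0+0+0+0+0+0+0+0+0+1+1+0+0+0+1+1+1+1+1+1+1+1+1 mod 2 = 1
  c[16] = d·G[:,16] = (11111011110011000111111111)·(00000000000100000000000000) mod 2 = 0+0+0+0+0+0+0+0+0+0+0+0+0+0+0+0+0+0+0+0+0+0+0+0+0+0 mod 2 = 0
  c[17] = d·G[:,17] = (11111011110011000111111111)·(00000000000010000000000000) mod 2 = 0+0+0+0+0+0+0+0+0+0+0+0+1+0+0+0+0+0+0+0+0+0+0+0+0+0 mod 2 = 1
  c[18] = d·G[:,18] = (11111011110011000111111111)·(00000000000001000000000000) mod 2 = 0+0+0+0+0+0+0+0+0+0+0+0+0+1+0+0+0+0+0+0+0+0+0+0+0+0 mod 2 = 1
  c[19] = d·G[:,19] = (11111011110011000111111111)·(00000000000000100000000000) mod 2 = 0+0+0+0+0+0+0+0+0+0+0+0+0+0+0+0+0+0+0+0+0+0+0+0+0+0 mod 2 = 0
  c[20] = d·G[:,20] = (11111011110011000111111111)·(00000000000000010000000000) mod 2 = 0+0+0+0+0+0+0+0+0+0+0+0+0+0+0+0+0+0+0+0+0+0+0+0+0+0 mod 2 = 0
  c[21] = d·G[:,21] = (11111011110011000111111111)·(00000000000000001000000000) mod 2 = 0+0+0+0+0+0+0+0+0+0+0+0+0+0+0+0+0+0+0+0+0+0+0+0+0+0 mod 2 = 0
  c[22] = d·G[:,22] = (11111011110011000111111111)·(00000000000000000100000000) mod 2 = 0+0+0+0+0+0+0+0+0+0+0+0+0+0+0+0+0+1+0+0+0+0+0+0+0+0 mod 2 = 1
  c[23] = d·G[:,23] = (11111011110011000111111111)·(00000000000000000010000000) mod 2 = 0+0+0+0+0+0+0+0+0+0+0+0+0+0+0+0+0+0+1+0+0+0+0+0+0+0 mod 2 = 1
  c[24] = d·G[:,24] = (11111011110011000111111111)·(00000000000000000001000000) mod 2 = 0+0+0+0+0+0+0+0+0+0+0+0+0+0+0+0+0+0+0+1+0+0+0+0+0+0 mod 2 = 1
  c[25] = d·G[:,25] = (11111011110011000111111111)·(00000000000000000000100000) mod 2 = 0+0+0+0+0+0+0+0+0+0+0+0+0+0+0+0+0+0+0+0+1+0+0+0+0+0 mod 2 = 1
  c[26] = d·G[:,26] = (11111011110011000111111111)·(00000000000000000000010000) mod 2 = 0+0+0+0+0+0+0+0+0+0+0+0+0+0+0+0+0+0+0+0+0+1+0+0+0+0 mod 2 = 1
  c[27] = d·G[:,27] = (11111011110011000111111111)·(00000000000000000000001000) mod 2 = 0+0+0+0+0+0+0+0+0+0+0+0+0+0+0+0+0+0+0+0+0+0+1+0+0+0 mod 2 = 1
  c[28] = d·G[:,28] = (11111011110011000111111111)·(00000000000000000000000100) mod 2 = 0+0+0+0+0+0+0+0+0+0+0+0+0+0+0+0+0+0+0+0+0+0+0+1+0+0 mod 2 = 1
  c[29] = d·G[:,29] = (11111011110011000111111111)·(00000000000000000000000010) mod 2 = 0+0+0+0+0+0+0+0+0+0+0+0+0+0+0+0+0+0+0+0+0+0+0+0+1+0 mod 2 = 1
  c[30] = d·G[:,30] = (11111011110011000111111111)·(00000000000000000000000001) mod 2 = 0+0+0+0+0+0+0+0+0+0+0+0+0+0+0+0+0+0+0+0+0+0+0+0+0+1 mod 2 = 1
Codeword = 0011111110111101011000111111111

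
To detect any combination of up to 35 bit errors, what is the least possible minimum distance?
Detecting e errors requires d_min ≥ e + 1 = 35 + 1 = 36.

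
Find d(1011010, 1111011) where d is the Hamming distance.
XOR = 0100001, count of 1s = 2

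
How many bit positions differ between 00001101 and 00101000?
XOR = 00100101, count of 1s = 3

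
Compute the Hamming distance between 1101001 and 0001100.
XOR = 1100101, count of 1s = 4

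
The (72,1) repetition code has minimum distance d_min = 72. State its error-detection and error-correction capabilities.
Detection only: up to d_min − 1 = 71 errors.
Correction: up to ⌊(d_min − 1)/2⌋ = ⌊71/2⌋ = 35 errors.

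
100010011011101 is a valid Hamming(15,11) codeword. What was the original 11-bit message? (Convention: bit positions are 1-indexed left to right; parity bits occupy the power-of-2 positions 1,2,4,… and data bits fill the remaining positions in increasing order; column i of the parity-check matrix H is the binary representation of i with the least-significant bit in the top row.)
Parity bits occupy power-of-2 positions; data bits are at positions {3,5,6,7,9,10,11,12,13,14,15} (1-indexed).
Extract: c[3]=0 c[5]=1 c[6]=0 c[7]=0 c[9]=1 c[10]=0 c[11]=1 c[12]=1 c[13]=1 c[14]=0 c[15]=1
Data = 01001011101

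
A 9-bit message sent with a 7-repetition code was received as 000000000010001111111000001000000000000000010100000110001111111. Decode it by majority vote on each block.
Split into 7-bit blocks and majority-vote each:
  block 1 = 0000000: 0 ones, 7 zeros → 0
  block 2 = 0001000: 1 ones, 6 zeros → 0
  block 3 = 1111111: 7 ones, 0 zeros → 1
  block 4 = 0000010: 1 ones, 6 zeros → 0
  block 5 = 0000000: 0 ones, 7 zeros → 0
  block 6 = 0000000: 0 ones, 7 zeros → 0
  block 7 = 0101000: 2 ones, 5 zeros → 0
  block 8 = 0011000: 2 ones, 5 zeros → 0
  block 9 = 1111111: 7 ones, 0 zeros → 1
Decoded = 001000001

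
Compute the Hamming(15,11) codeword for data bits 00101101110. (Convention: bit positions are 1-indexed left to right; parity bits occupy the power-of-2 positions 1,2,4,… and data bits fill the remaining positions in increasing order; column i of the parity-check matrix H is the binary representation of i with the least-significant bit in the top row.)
Codeword c = d · G (mod 2), d = 00101101110:
  c[0] = d·G[:,0] = (00101101110)·(11011010101) mod 2 = 0+0+0+0+1+0+0+0+1+0+0 mod 2 = 0
  c[1] = d·G[:,1] = (00101101110)·(10110110011) mod 2 = 0+0+1+0+0+1+0+0+0+1+0 mod 2 = 1
  c[2] = d·G[:,2] = (00101101110)·(10000000000) mod 2 = 0+0+0+0+0+0+0+0+0+0+0 mod 2 = 0
  c[3] = d·G[:,3] = (00101101110)·(01110001111) mod 2 = 0+0+1+0+0+0+0+1+1+1+0 mod 2 = 0
  c[4] = d·G[:,4] = (00101101110)·(01000000000) mod 2 = 0+0+0+0+0+0+0+0+0+0+0 mod 2 = 0
  c[5] = d·G[:,5] = (00101101110)·(00100000000) mod 2 = 0+0+1+0+0+0+0+0+0+0+0 mod 2 = 1
  c[6] = d·G[:,6] = (00101101110)·(00010000000) mod 2 = 0+0+0+0+0+0+0+0+0+0+0 mod 2 = 0
  c[7] = d·G[:,7] = (00101101110)·(00001111111) mod 2 = 0+0+0+0+1+1+0+1+1+1+0 mod 2 = 1
  c[8] = d·G[:,8] = (00101101110)·(00001000000) mod 2 = 0+0+0+0+1+0+0+0+0+0+0 mod 2 = 1
  c[9] = d·G[:,9] = (00101101110)·(00000100000) mod 2 = 0+0+0+0+0+1+0+0+0+0+0 mod 2 = 1
  c[10] = d·G[:,10] = (00101101110)·(00000010000) mod 2 = 0+0+0+0+0+0+0+0+0+0+0 mod 2 = 0
  c[11] = d·G[:,11] = (00101101110)·(00000001000) mod 2 = 0+0+0+0+0+0+0+1+0+0+0 mod 2 = 1
  c[12] = d·G[:,12] = (00101101110)·(00000000100) mod 2 = 0+0+0+0+0+0+0+0+1+0+0 mod 2 = 1
  c[13] = d·G[:,13] = (00101101110)·(00000000010) mod 2 = 0+0+0+0+0+0+0+0+0+1+0 mod 2 = 1
  c[14] = d·G[:,14] = (00101101110)·(00000000001) mod 2 = 0+0+0+0+0+0+0+0+0+0+0 mod 2 = 0
Codeword = 010001011101110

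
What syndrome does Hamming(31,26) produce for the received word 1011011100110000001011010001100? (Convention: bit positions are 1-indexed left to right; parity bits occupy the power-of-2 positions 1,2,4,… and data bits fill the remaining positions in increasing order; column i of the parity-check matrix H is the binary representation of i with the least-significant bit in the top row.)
Syndrome s = H · r^T (mod 2), r = 1011011100110000001011010001100:
  s[0] = (1010101010101010101010101010101)·(1011011100110000001011010001100) mod 2 = 1+0+1+0+0+0+1+0+0+0+1+0+0+0+0+0+0+0+1+0+1+0+0+0+0+0+0+0+1+0+0 mod 2 = 1
  s[1] = (0110011001100110011001100110011)·(1011011100110000001011010001100) mod 2 = 0+0+1+0+0+1+1+0+0+0+1+0+0+0+0+0+0+0+1+0+0+1+0+0+0+0+0+0+0+0+0 mod 2 = 0
  s[2] = (0001111000011110000111100001111)·(1011011100110000001011010001100) mod 2 = 0+0+0+1+0+1+1+0+0+0+0+1+0+0+0+0+0+0+0+0+1+1+0+0+0+0+0+1+1+0+0 mod 2 = 0
  s[3] = (0000000111111110000000011111111)·(1011011100110000001011010001100) mod 2 = 0+0+0+0+0+0+0+1+0+0+1+1+0+0+0+0+0+0+0+0+0+0+0+1+0+0+0+1+1+0+0 mod 2 = 0
  s[4] = (0000000000000001111111111111111)·(1011011100110000001011010001100) mod 2 = 0+0+0+0+0+0+0+0+0+0+0+0+0+0+0+0+0+0+1+0+1+1+0+1+0+0+0+1+1+0+0 mod 2 = 0
Syndrome = 10000
Non-zero syndrome: error at position 1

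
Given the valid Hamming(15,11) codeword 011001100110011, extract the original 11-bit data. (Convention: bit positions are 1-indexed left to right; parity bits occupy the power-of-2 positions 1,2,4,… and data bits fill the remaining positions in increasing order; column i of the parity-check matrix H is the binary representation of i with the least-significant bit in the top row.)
Parity bits occupy power-of-2 positions; data bits are at positions {3,5,6,7,9,10,11,12,13,14,15} (1-indexed).
Extract: c[3]=1 c[5]=0 c[6]=1 c[7]=1 c[9]=0 c[10]=1 c[11]=1 c[12]=0 c[13]=0 c[14]=1 c[15]=1
Data = 10110110011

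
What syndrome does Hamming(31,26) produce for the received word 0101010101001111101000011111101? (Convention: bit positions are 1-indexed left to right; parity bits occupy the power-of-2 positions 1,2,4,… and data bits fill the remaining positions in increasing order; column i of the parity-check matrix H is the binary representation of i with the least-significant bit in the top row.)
Syndrome s = H · r^T (mod 2), r = 0101010101001111101000011111101:
  s[0] = (1010101010101010101010101010101)·(0101010101001111101000011111101) mod 2 = 0+0+0+0+0+0+0+0+0+0+0+0+1+0+1+0+1+0+1+0+0+0+0+0+1+0+1+0+1+0+1 mod 2 = 0
  s[1] = (0110011001100110011001100110011)·(0101010101001111101000011111101) mod 2 = 0+1+0+0+0+1+0+0+0+1+0+0+0+1+1+0+0+0+1+0+0+0+0+0+0+1+1+0+0+0+1 mod 2 = 1
  s[2] = (0001111000011110000111100001111)·(0101010101001111101000011111101) mod 2 = 0+0+0+1+0+1+0+0+0+0+0+0+1+1+1+0+0+0+0+0+0+0+0+0+0+0+0+1+1+0+1 mod 2 = 0
  s[3] = (0000000111111110000000011111111)·(0101010101001111101000011111101) mod 2 = 0+0+0+0+0+0+0+1+0+1+0+0+1+1+1+0+0+0+0+0+0+0+0+1+1+1+1+1+1+0+1 mod 2 = 0
  s[4] = (0000000000000001111111111111111)·(0101010101001111101000011111101) mod 2 = 0+0+0+0+0+0+0+0+0+0+0+0+0+0+0+1+1+0+1+0+0+0+0+1+1+1+1+1+1+0+1 mod 2 = 0
Syndrome = 01000
Non-zero syndrome: error at position 2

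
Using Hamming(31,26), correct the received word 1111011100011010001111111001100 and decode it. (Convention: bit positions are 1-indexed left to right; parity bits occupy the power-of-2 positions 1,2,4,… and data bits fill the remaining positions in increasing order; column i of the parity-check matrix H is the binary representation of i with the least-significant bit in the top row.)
Syndrome s = H · r^T (mod 2), r = 1111011100011010001111111001100:
  s[0] = (1010101010101010101010101010101)·(1111011100011010001111111001100) mod 2 = 1+0+1+0+0+0+1+0+0+0+0+0+1+0+1+0+0+0+1+0+1+0+1+0+1+0+0+0+1+0+0 mod 2 = 0
  s[1] = (0110011001100110011001100110011)·(1111011100011010001111111001100) mod 2 = 0+1+1+0+0+1+1+0+0+0+0+0+0+0+1+0+0+0+1+0+0+1+1+0+0+0+0+0+0+0+0 mod 2 = 0
  s[2] = (0001111000011110000111100001111)·(1111011100011010001111111001100) mod 2 = 0+0+0+1+0+1+1+0+0+0+0+1+1+0+1+0+0+0+0+1+1+1+1+0+0+0+0+1+1+0+0 mod 2 = 0
  s[3] = (0000000111111110000000011111111)·(1111011100011010001111111001100) mod 2 = 0+0+0+0+0+0+0+1+0+0+0+1+1+0+1+0+0+0+0+0+0+0+0+1+1+0+0+1+1+0+0 mod 2 = 0
  s[4] = (0000000000000001111111111111111)·(1111011100011010001111111001100) mod 2 = 0+0+0+0+0+0+0+0+0+0+0+0+0+0+0+0+0+0+1+1+1+1+1+1+1+0+0+1+1+0+0 mod 2 = 1
Syndrome = 00001
Column 16 of H equals this syndrome → error at bit 16 (1-indexed).
Flip bit 16: 1111011100011010001111111001100 → 1111011100011011001111111001100
Extract data bits at positions {3,5,6,7,9,10,11,12,13,14,15,17,18,19,20,21,22,23,24,25,26,27,28,29,30,31}: 10110001101001111111001100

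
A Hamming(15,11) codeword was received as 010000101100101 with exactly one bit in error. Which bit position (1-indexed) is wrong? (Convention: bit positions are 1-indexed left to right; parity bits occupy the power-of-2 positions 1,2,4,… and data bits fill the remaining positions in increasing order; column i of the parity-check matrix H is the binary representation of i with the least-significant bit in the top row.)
Syndrome s = H · r^T (mod 2), r = 010000101100101:
  s[0] = (101010101010101)·(010000101100101) mod 2 = 0+0+0+0+0+0+1+0+1+0+0+0+1+0+1 mod 2 = 0
  s[1] = (011001100110011)·(010000101100101) mod 2 = 0+1+0+0+0+0+1+0+0+1+0+0+0+0+1 mod 2 = 0
  s[2] = (000111100001111)·(010000101100101) mod 2 = 0+0+0+0+0+0+1+0+0+0+0+0+1+0+1 mod 2 = 1
  s[3] = (000000011111111)·(010000101100101) mod 2 = 0+0+0+0+0+0+0+0+1+1+0+0+1+0+1 mod 2 = 0
Syndrome = 0010
Column i of H is the binary representation of i, so the syndrome is the binary index of the flipped bit.
Read s = 0010 with s[0] as LSB: 0·2^0 + 0·2^1 + 1·2^2 + 0·2^3 = 4.
Error is at bit position 4.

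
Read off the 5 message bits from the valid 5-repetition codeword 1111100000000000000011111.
Split into 5-bit blocks: 11111 00000 00000 00000 11111
Data = 10001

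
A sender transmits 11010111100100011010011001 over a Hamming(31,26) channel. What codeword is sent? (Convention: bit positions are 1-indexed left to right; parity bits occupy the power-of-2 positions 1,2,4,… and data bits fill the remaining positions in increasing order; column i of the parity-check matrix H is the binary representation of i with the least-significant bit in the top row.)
Codeword c = d · G (mod 2), d = 11010111100100011010011001:
  c[0] = d·G[:,0] = (11010111100100011010011001)·(11011010101101010101010101) mod 2 = 1+1+0+1+0+0+1+0+1+0+0+1+0+0+0+1+0+0+0+0+0+1+0+0+0+1 mod 2 = 1
  c[1] = d·G[:,1] = (11010111100100011010011001)·(10110110011011001100110011) mod 2 = 1+0+0+1+0+1+1+0+0+0+0+0+0+0+0+0+1+0+0+0+0+1+0+0+0+1 mod 2 = 1
  c[2] = d·G[:,2] = (11010111100100011010011001)·(10000000000000000000000000) mod 2 = 1+0+0+0+0+0+0+0+0+0+0+0+0+0+0+0+0+0+0+0+0+0+0+0+0+0 mod 2 = 1
  c[3] = d·G[:,3] = (11010111100100011010011001)·(01110001111000111100001111) mod 2 = 0+1+0+1+0+0+0+1+1+0+0+0+0+0+0+1+1+0+0+0+0+0+1+0+0+1 mod 2 = 0
  c[4] = d·G[:,4] = (11010111100100011010011001)·(01000000000000000000000000) mod 2 = 0+1+0+0+0+0+0+0+0+0+0+0+0+0+0+0+0+0+0+0+0+0+0+0+0+0 mod 2 = 1
  c[5] = d·G[:,5] = (11010111100100011010011001)·(00100000000000000000000000) mod 2 = 0+0+0+0+0+0+0+0+0+0+0+0+0+0+0+0+0+0+0+0+0+0+0+0+0+0 mod 2 = 0
  c[6] = d·G[:,6] = (11010111100100011010011001)·(00010000000000000000000000) mod 2 = 0+0+0+1+0+0+0+0+0+0+0+0+0+0+0+0+0+0+0+0+0+0+0+0+0+0 mod 2 = 1
  c[7] = d·G[:,7] = (11010111100100011010011001)·(00001111111000000011111111) mod 2 = 0+0+0+0+0+1+1+1+1+0+0+0+0+0+0+0+0+0+1+0+0+1+1+0+0+1 mod 2 = 0
  c[8] = d·G[:,8] = (11010111100100011010011001)·(00001000000000000000000000) mod 2 = 0+0+0+0+0+0+0+0+0+0+0+0+0+0+0+0+0+0+0+0+0+0+0+0+0+0 mod 2 = 0
  c[9] = d·G[:,9] = (11010111100100011010011001)·(00000100000000000000000000) mod 2 = 0+0+0+0+0+1+0+0+0+0+0+0+0+0+0+0+0+0+0+0+0+0+0+0+0+0 mod 2 = 1
  c[10] = d·G[:,10] = (11010111100100011010011001)·(00000010000000000000000000) mod 2 = 0+0+0+0+0+0+1+0+0+0+0+0+0+0+0+0+0+0+0+0+0+0+0+0+0+0 mod 2 = 1
  c[11] = d·G[:,11] = (11010111100100011010011001)·(00000001000000000000000000) mod 2 = 0+0+0+0+0+0+0+1+0+0+0+0+0+0+0+0+0+0+0+0+0+0+0+0+0+0 mod 2 = 1
  c[12] = d·G[:,12] = (11010111100100011010011001)·(00000000100000000000000000) mod 2 = 0+0+0+0+0+0+0+0+1+0+0+0+0+0+0+0+0+0+0+0+0+0+0+0+0+0 mod 2 = 1
  c[13] = d·G[:,13] = (11010111100100011010011001)·(00000000010000000000000000) mod 2 = 0+0+0+0+0+0+0+0+0+0+0+0+0+0+0+0+0+0+0+0+0+0+0+0+0+0 mod 2 = 0
  c[14] = d·G[:,14] = (11010111100100011010011001)·(00000000001000000000000000) mod 2 = 0+0+0+0+0+0+0+0+0+0+0+0+0+0+0+0+0+0+0+0+0+0+0+0+0+0 mod 2 = 0
  c[15] = d·G[:,15] = (11010111100100011010011001)·(00000000000111111111111111) mod 2 = 0+0+0+0+0+0+0+0+0+0+0+1+0+0+0+1+1+0+1+0+0+1+1+0+0+1 mod 2 = 1
  c[16] = d·G[:,16] = (11010111100100011010011001)·(00000000000100000000000000) mod 2 = 0+0+0+0+0+0+0+0+0+0+0+1+0+0+0+0+0+0+0+0+0+0+0+0+0+0 mod 2 = 1
  c[17] = d·G[:,17] = (11010111100100011010011001)·(00000000000010000000000000) mod 2 = 0+0+0+0+0+0+0+0+0+0+0+0+0+0+0+0+0+0+0+0+0+0+0+0+0+0 mod 2 = 0
  c[18] = d·G[:,18] = (11010111100100011010011001)·(00000000000001000000000000) mod 2 = 0+0+0+0+0+0+0+0+0+0+0+0+0+0+0+0+0+0+0+0+0+0+0+0+0+0 mod 2 = 0
  c[19] = d·G[:,19] = (11010111100100011010011001)·(00000000000000100000000000) mod 2 = 0+0+0+0+0+0+0+0+0+0+0+0+0+0+0+0+0+0+0+0+0+0+0+0+0+0 mod 2 = 0
  c[20] = d·G[:,20] = (11010111100100011010011001)·(00000000000000010000000000) mod 2 = 0+0+0+0+0+0+0+0+0+0+0+0+0+0+0+1+0+0+0+0+0+0+0+0+0+0 mod 2 = 1
  c[21] = d·G[:,21] = (11010111100100011010011001)·(00000000000000001000000000) mod 2 = 0+0+0+0+0+0+0+0+0+0+0+0+0+0+0+0+1+0+0+0+0+0+0+0+0+0 mod 2 = 1
  c[22] = d·G[:,22] = (11010111100100011010011001)·(00000000000000000100000000) mod 2 = 0+0+0+0+0+0+0+0+0+0+0+0+0+0+0+0+0+0+0+0+0+0+0+0+0+0 mod 2 = 0
  c[23] = d·G[:,23] = (11010111100100011010011001)·(00000000000000000010000000) mod 2 = 0+0+0+0+0+0+0+0+0+0+0+0+0+0+0+0+0+0+1+0+0+0+0+0+0+0 mod 2 = 1
  c[24] = d·G[:,24] = (11010111100100011010011001)·(00000000000000000001000000) mod 2 = 0+0+0+0+0+0+0+0+0+0+0+0+0+0+0+0+0+0+0+0+0+0+0+0+0+0 mod 2 = 0
  c[25] = d·G[:,25] = (11010111100100011010011001)·(00000000000000000000100000) mod 2 = 0+0+0+0+0+0+0+0+0+0+0+0+0+0+0+0+0+0+0+0+0+0+0+0+0+0 mod 2 = 0
  c[26] = d·G[:,26] = (11010111100100011010011001)·(00000000000000000000010000) mod 2 = 0+0+0+0+0+0+0+0+0+0+0+0+0+0+0+0+0+0+0+0+0+1+0+0+0+0 mod 2 = 1
  c[27] = d·G[:,27] = (11010111100100011010011001)·(00000000000000000000001000) mod 2 = 0+0+0+0+0+0+0+0+0+0+0+0+0+0+0+0+0+0+0+0+0+0+1+0+0+0 mod 2 = 1
  c[28] = d·G[:,28] = (11010111100100011010011001)·(00000000000000000000000100) mod 2 = 0+0+0+0+0+0+0+0+0+0+0+0+0+0+0+0+0+0+0+0+0+0+0+0+0+0 mod 2 = 0
  c[29] = d·G[:,29] = (11010111100100011010011001)·(00000000000000000000000010) mod 2 = 0+0+0+0+0+0+0+0+0+0+0+0+0+0+0+0+0+0+0+0+0+0+0+0+0+0 mod 2 = 0
  c[30] = d·G[:,30] = (11010111100100011010011001)·(00000000000000000000000001) mod 2 = 0+0+0+0+0+0+0+0+0+0+0+0+0+0+0+0+0+0+0+0+0+0+0+0+0+1 mod 2 = 1
Codeword = 1110101001111001100011010011001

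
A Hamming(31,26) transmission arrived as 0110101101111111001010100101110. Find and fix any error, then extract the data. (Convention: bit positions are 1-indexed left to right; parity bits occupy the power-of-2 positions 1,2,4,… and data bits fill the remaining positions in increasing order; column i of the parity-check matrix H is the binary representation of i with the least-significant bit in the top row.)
Syndrome s = H · r^T (mod 2), r = 0110101101111111001010100101110:
  s[0] = (1010101010101010101010101010101)·(0110101101111111001010100101110) mod 2 = 0+0+1+0+1+0+1+0+0+0+1+0+1+0+1+0+0+0+1+0+1+0+1+0+0+0+0+0+1+0+0 mod 2 = 0
  s[1] = (0110011001100110011001100110011)·(0110101101111111001010100101110) mod 2 = 0+1+1+0+0+0+1+0+0+1+1+0+0+1+1+0+0+0+1+0+0+0+1+0+0+1+0+0+0+1+0 mod 2 = 1
  s[2] = (0001111000011110000111100001111)·(0110101101111111001010100101110) mod 2 = 0+0+0+0+1+0+1+0+0+0+0+1+1+1+1+0+0+0+0+0+1+0+1+0+0+0+0+1+1+1+0 mod 2 = 1
  s[3] = (0000000111111110000000011111111)·(0110101101111111001010100101110) mod 2 = 0+0+0+0+0+0+0+1+0+1+1+1+1+1+1+0+0+0+0+0+0+0+0+0+0+1+0+1+1+1+0 mod 2 = 1
  s[4] = (0000000000000001111111111111111)·(0110101101111111001010100101110) mod 2 = 0+0+0+0+0+0+0+0+0+0+0+0+0+0+0+1+0+0+1+0+1+0+1+0+0+1+0+1+1+1+0 mod 2 = 0
Syndrome = 01110
Column 14 of H equals this syndrome → error at bit 14 (1-indexed).
Flip bit 14: 0110101101111111001010100101110 → 0110101101111011001010100101110
Extract data bits at positions {3,5,6,7,9,10,11,12,13,14,15,17,18,19,20,21,22,23,24,25,26,27,28,29,30,31}: 11010111101001010100101110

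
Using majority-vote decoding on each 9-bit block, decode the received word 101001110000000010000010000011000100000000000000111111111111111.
Split into 9-bit blocks and majority-vote each:
  block 1 = 101001110: 5 ones, 4 zeros → 1
  block 2 = 000000010: 1 ones, 8 zeros → 0
  block 3 = 000010000: 1 ones, 8 zeros → 0
  block 4 = 011000100: 3 ones, 6 zeros → 0
  block 5 = 000000000: 0 ones, 9 zeros → 0
  block 6 = 000111111: 6 ones, 3 zeros → 1
  block 7 = 111111111: 9 ones, 0 zeros → 1
Decoded = 1000011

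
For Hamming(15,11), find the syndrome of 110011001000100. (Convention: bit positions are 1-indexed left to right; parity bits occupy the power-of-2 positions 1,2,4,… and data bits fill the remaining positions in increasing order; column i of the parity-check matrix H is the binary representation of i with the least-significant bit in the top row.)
Syndrome s = H · r^T (mod 2), r = 110011001000100:
  s[0] = (101010101010101)·(110011001000100) mod 2 = 1+0+0+0+1+0+0+0+1+0+0+0+1+0+0 mod 2 = 0
  s[1] = (011001100110011)·(110011001000100) mod 2 = 0+1+0+0+0+1+0+0+0+0+0+0+0+0+0 mod 2 = 0
  s[2] = (000111100001111)·(110011001000100) mod 2 = 0+0+0+0+1+1+0+0+0+0+0+0+1+0+0 mod 2 = 1
  s[3] = (000000011111111)·(110011001000100) mod 2 = 0+0+0+0+0+0+0+0+1+0+0+0+1+0+0 mod 2 = 0
Syndrome = 0010
Non-zero syndrome: error at position 4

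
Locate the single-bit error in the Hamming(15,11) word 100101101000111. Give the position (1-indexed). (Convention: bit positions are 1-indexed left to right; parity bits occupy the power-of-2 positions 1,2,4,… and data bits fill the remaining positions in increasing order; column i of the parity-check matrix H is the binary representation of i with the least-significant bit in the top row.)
Syndrome s = H · r^T (mod 2), r = 100101101000111:
  s[0] = (101010101010101)·(100101101000111) mod 2 = 1+0+0+0+0+0+1+0+1+0+0+0+1+0+1 mod 2 = 1
  s[1] = (011001100110011)·(100101101000111) mod 2 = 0+0+0+0+0+1+1+0+0+0+0+0+0+1+1 mod 2 = 0
  s[2] = (000111100001111)·(100101101000111) mod 2 = 0+0+0+1+0+1+1+0+0+0+0+0+1+1+1 mod 2 = 0
  s[3] = (000000011111111)·(100101101000111) mod 2 = 0+0+0+0+0+0+0+0+1+0+0+0+1+1+1 mod 2 = 0
Syndrome = 1000
Column i of H is the binary representation of i, so the syndrome is the binary index of the flipped bit.
Read s = 1000 with s[0] as LSB: 1·2^0 + 0·2^1 + 0·2^2 + 0·2^3 = 1.
Error is at bit position 1.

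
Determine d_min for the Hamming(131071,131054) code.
d_min = 3 (every single-error-correcting Hamming code has d_min = 3).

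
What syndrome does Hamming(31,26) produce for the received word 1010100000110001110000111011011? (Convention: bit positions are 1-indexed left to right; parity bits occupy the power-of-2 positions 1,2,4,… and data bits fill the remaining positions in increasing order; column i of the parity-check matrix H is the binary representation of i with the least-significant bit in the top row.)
Syndrome s = H · r^T (mod 2), r = 1010100000110001110000111011011:
  s[0] = (1010101010101010101010101010101)·(1010100000110001110000111011011) mod 2 = 1+0+1+0+1+0+0+0+0+0+1+0+0+0+0+0+1+0+0+0+0+0+1+0+1+0+1+0+0+0+1 mod 2 = 1
  s[1] = (0110011001100110011001100110011)·(1010100000110001110000111011011) mod 2 = 0+0+1+0+0+0+0+0+0+0+1+0+0+0+0+0+0+1+0+0+0+0+1+0+0+0+1+0+0+1+1 mod 2 = 1
  s[2] = (0001111000011110000111100001111)·(1010100000110001110000111011011) mod 2 = 0+0+0+0+1+0+0+0+0+0+0+1+0+0+0+0+0+0+0+0+0+0+1+0+0+0+0+1+0+1+1 mod 2 = 0
  s[3] = (0000000111111110000000011111111)·(1010100000110001110000111011011) mod 2 = 0+0+0+0+0+0+0+0+0+0+1+1+0+0+0+0+0+0+0+0+0+0+0+1+1+0+1+1+0+1+1 mod 2 = 0
  s[4] = (0000000000000001111111111111111)·(1010100000110001110000111011011) mod 2 = 0+0+0+0+0+0+0+0+0+0+0+0+0+0+0+1+1+1+0+0+0+0+1+1+1+0+1+1+0+1+1 mod 2 = 0
Syndrome = 11000
Non-zero syndrome: error at position 3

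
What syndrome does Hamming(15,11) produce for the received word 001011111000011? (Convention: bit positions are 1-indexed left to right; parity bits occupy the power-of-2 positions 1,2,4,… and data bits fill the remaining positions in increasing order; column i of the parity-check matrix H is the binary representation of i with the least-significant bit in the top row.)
Syndrome s = H · r^T (mod 2), r = 001011111000011:
  s[0] = (101010101010101)·(001011111000011) mod 2 = 0+0+1+0+1+0+1+0+1+0+0+0+0+0+1 mod 2 = 1
  s[1] = (011001100110011)·(001011111000011) mod 2 = 0+0+1+0+0+1+1+0+0+0+0+0+0+1+1 mod 2 = 1
  s[2] = (000111100001111)·(001011111000011) mod 2 = 0+0+0+0+1+1+1+0+0+0+0+0+0+1+1 mod 2 = 1
  s[3] = (000000011111111)·(001011111000011) mod 2 = 0+0+0+0+0+0+0+1+1+0+0+0+0+1+1 mod 2 = 0
Syndrome = 1110
Non-zero syndrome: error at position 7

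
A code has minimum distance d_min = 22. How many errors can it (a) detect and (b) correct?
(a) Detection requires d_min ≥ e+1, so e ≤ d_min − 1 = 21.
(b) Correction requires d_min ≥ 2t+1, so t ≤ ⌊(d_min − 1)/2⌋ = ⌊21/2⌋ = 10.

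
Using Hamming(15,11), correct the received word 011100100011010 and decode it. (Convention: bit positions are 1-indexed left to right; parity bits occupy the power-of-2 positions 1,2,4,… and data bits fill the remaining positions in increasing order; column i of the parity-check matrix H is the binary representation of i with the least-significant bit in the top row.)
Syndrome s = H · r^T (mod 2), r = 011100100011010:
  s[0] = (101010101010101)·(011100100011010) mod 2 = 0+0+1+0+0+0+1+0+0+0+1+0+0+0+0 mod 2 = 1
  s[1] = (011001100110011)·(011100100011010) mod 2 = 0+1+1+0+0+0+1+0+0+0+1+0+0+1+0 mod 2 = 1
  s[2] = (000111100001111)·(011100100011010) mod 2 = 0+0+0+1+0+0+1+0+0+0+0+1+0+1+0 mod 2 = 0
  s[3] = (000000011111111)·(011100100011010) mod 2 = 0+0+0+0+0+0+0+0+0+0+1+1+0+1+0 mod 2 = 1
Syndrome = 1101
Column 11 of H equals this syndrome → error at bit 11 (1-indexed).
Flip bit 11: 011100100011010 → 011100100001010
Extract data bits at positions {3,5,6,7,9,10,11,12,13,14,15}: 10010001010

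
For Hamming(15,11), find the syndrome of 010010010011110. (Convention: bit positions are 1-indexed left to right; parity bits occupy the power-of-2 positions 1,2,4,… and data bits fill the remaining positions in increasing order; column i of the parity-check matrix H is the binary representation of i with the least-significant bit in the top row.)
Syndrome s = H · r^T (mod 2), r = 010010010011110:
  s[0] = (101010101010101)·(010010010011110) mod 2 = 0+0+0+0+1+0+0+0+0+0+1+0+1+0+0 mod 2 = 1
  s[1] = (011001100110011)·(010010010011110) mod 2 = 0+1+0+0+0+0+0+0+0+0+1+0+0+1+0 mod 2 = 1
  s[2] = (000111100001111)·(010010010011110) mod 2 = 0+0+0+0+1+0+0+0+0+0+0+1+1+1+0 mod 2 = 0
  s[3] = (000000011111111)·(010010010011110) mod 2 = 0+0+0+0+0+0+0+1+0+0+1+1+1+1+0 mod 2 = 1
Syndrome = 1101
Non-zero syndrome: error at position 11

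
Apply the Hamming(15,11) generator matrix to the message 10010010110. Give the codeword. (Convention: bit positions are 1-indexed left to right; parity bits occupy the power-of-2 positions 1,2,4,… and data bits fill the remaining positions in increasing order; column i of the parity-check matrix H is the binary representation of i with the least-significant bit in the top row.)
Codeword c = d · G (mod 2), d = 10010010110:
  c[0] = d·G[:,0] = (10010010110)·(11011010101) mod 2 = 1+0+0+1+0+0+1+0+1+0+0 mod 2 = 0
  c[1] = d·G[:,1] = (10010010110)·(10110110011) mod 2 = 1+0+0+1+0+0+1+0+0+1+0 mod 2 = 0
  c[2] = d·G[:,2] = (10010010110)·(10000000000) mod 2 = 1+0+0+0+0+0+0+0+0+0+0 mod 2 = 1
  c[3] = d·G[:,3] = (10010010110)·(01110001111) mod 2 = 0+0+0+1+0+0+0+0+1+1+0 mod 2 = 1
  c[4] = d·G[:,4] = (10010010110)·(01000000000) mod 2 = 0+0+0+0+0+0+0+0+0+0+0 mod 2 = 0
  c[5] = d·G[:,5] = (10010010110)·(00100000000) mod 2 = 0+0+0+0+0+0+0+0+0+0+0 mod 2 = 0
  c[6] = d·G[:,6] = (10010010110)·(00010000000) mod 2 = 0+0+0+1+0+0+0+0+0+0+0 mod 2 = 1
  c[7] = d·G[:,7] = (10010010110)·(00001111111) mod 2 = 0+0+0+0+0+0+1+0+1+1+0 mod 2 = 1
  c[8] = d·G[:,8] = (10010010110)·(00001000000) mod 2 = 0+0+0+0+0+0+0+0+0+0+0 mod 2 = 0
  c[9] = d·G[:,9] = (10010010110)·(00000100000) mod 2 = 0+0+0+0+0+0+0+0+0+0+0 mod 2 = 0
  c[10] = d·G[:,10] = (10010010110)·(00000010000) mod 2 = 0+0+0+0+0+0+1+0+0+0+0 mod 2 = 1
  c[11] = d·G[:,11] = (10010010110)·(00000001000) mod 2 = 0+0+0+0+0+0+0+0+0+0+0 mod 2 = 0
  c[12] = d·G[:,12] = (10010010110)·(00000000100) mod 2 = 0+0+0+0+0+0+0+0+1+0+0 mod 2 = 1
  c[13] = d·G[:,13] = (10010010110)·(00000000010) mod 2 = 0+0+0+0+0+0+0+0+0+1+0 mod 2 = 1
  c[14] = d·G[:,14] = (10010010110)·(00000000001) mod 2 = 0+0+0+0+0+0+0+0+0+0+0 mod 2 = 0
Codeword = 001100110010110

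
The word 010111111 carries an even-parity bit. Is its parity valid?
Sum of all bits: 0+1+0+1+1+1+1+1+1 = 7; 7 mod 2 = 1. Result is 1 → parity error detected.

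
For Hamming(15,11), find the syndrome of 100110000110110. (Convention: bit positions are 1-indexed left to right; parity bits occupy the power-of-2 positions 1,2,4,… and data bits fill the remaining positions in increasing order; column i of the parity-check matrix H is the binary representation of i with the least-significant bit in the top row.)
Syndrome s = H · r^T (mod 2), r = 100110000110110:
  s[0] = (101010101010101)·(100110000110110) mod 2 = 1+0+0+0+1+0+0+0+0+0+1+0+1+0+0 mod 2 = 0
  s[1] = (011001100110011)·(100110000110110) mod 2 = 0+0+0+0+0+0+0+0+0+1+1+0+0+1+0 mod 2 = 1
  s[2] = (000111100001111)·(100110000110110) mod 2 = 0+0+0+1+1+0+0+0+0+0+0+0+1+1+0 mod 2 = 0
  s[3] = (000000011111111)·(100110000110110) mod 2 = 0+0+0+0+0+0+0+0+0+1+1+0+1+1+0 mod 2 = 0
Syndrome = 0100
Non-zero syndrome: error at position 2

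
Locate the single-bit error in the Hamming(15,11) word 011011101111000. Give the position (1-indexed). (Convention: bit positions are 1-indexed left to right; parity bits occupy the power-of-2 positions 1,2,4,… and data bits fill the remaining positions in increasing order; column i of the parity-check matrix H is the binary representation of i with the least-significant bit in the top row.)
Syndrome s = H · r^T (mod 2), r = 011011101111000:
  s[0] = (101010101010101)·(011011101111000) mod 2 = 0+0+1+0+1+0+1+0+1+0+1+0+0+0+0 mod 2 = 1
  s[1] = (011001100110011)·(011011101111000) mod 2 = 0+1+1+0+0+1+1+0+0+1+1+0+0+0+0 mod 2 = 0
  s[2] = (000111100001111)·(011011101111000) mod 2 = 0+0+0+0+1+1+1+0+0+0+0+1+0+0+0 mod 2 = 0
  s[3] = (000000011111111)·(011011101111000) mod 2 = 0+0+0+0+0+0+0+0+1+1+1+1+0+0+0 mod 2 = 0
Syndrome = 1000
Column i of H is the binary representation of i, so the syndrome is the binary index of the flipped bit.
Read s = 1000 with s[0] as LSB: 1·2^0 + 0·2^1 + 0·2^2 + 0·2^3 = 1.
Error is at bit position 1.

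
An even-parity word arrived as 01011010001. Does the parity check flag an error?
Sum of received bits: 0+1+0+1+1+0+1+0+0+0+1 = 5; 5 mod 2 = 1. Result is 1 ≠ 0 → error detected.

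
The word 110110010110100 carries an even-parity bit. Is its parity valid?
Sum of all bits: 1+1+0+1+1+0+0+1+0+1+1+0+1+0+0 = 8; 8 mod 2 = 0. Result is 0 → valid parity.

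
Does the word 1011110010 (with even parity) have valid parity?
Sum of all bits: 1+0+1+1+1+1+0+0+1+0 = 6; 6 mod 2 = 0. Result is 0 → valid parity.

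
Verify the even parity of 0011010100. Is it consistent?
Sum of all bits: 0+0+1+1+0+1+0+1+0+0 = 4; 4 mod 2 = 0. Result is 0 → valid parity.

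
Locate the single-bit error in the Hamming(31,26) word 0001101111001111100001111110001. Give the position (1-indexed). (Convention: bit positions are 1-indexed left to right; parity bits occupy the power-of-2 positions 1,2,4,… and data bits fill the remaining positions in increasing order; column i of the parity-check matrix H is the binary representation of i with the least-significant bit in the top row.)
Syndrome s = H · r^T (mod 2), r = 0001101111001111100001111110001:
  s[0] = (1010101010101010101010101010101)·(0001101111001111100001111110001) mod 2 = 0+0+0+0+1+0+1+0+1+0+0+0+1+0+1+0+1+0+0+0+0+0+1+0+1+0+1+0+0+0+1 mod 2 = 0
  s[1] = (0110011001100110011001100110011)·(0001101111001111100001111110001) mod 2 = 0+0+0+0+0+0+1+0+0+1+0+0+0+1+1+0+0+0+0+0+0+1+1+0+0+1+1+0+0+0+1 mod 2 = 1
  s[2] = (0001111000011110000111100001111)·(0001101111001111100001111110001) mod 2 = 0+0+0+1+1+0+1+0+0+0+0+0+1+1+1+0+0+0+0+0+0+1+1+0+0+0+0+0+0+0+1 mod 2 = 1
  s[3] = (0000000111111110000000011111111)·(0001101111001111100001111110001) mod 2 = 0+0+0+0+0+0+0+1+1+1+0+0+1+1+1+0+0+0+0+0+0+0+0+1+1+1+1+0+0+0+1 mod 2 = 1
  s[4] = (0000000000000001111111111111111)·(0001101111001111100001111110001) mod 2 = 0+0+0+0+0+0+0+0+0+0+0+0+0+0+0+1+1+0+0+0+0+1+1+1+1+1+1+0+0+0+1 mod 2 = 1
Syndrome = 01111
Column i of H is the binary representation of i, so the syndrome is the binary index of the flipped bit.
Read s = 01111 with s[0] as LSB: 0·2^0 + 1·2^1 + 1·2^2 + 1·2^3 + 1·2^4 = 30.
Error is at bit position 30.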